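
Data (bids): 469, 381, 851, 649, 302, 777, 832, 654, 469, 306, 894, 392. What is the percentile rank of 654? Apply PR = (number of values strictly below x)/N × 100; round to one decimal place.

N = 12.
Strictly below 654: 7. Equal to 654: 1.
PR = 7/12 × 100 = 58.3

58.3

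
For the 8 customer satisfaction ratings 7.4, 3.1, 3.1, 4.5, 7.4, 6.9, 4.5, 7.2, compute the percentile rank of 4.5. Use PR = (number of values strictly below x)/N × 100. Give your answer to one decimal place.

25.0

N = 8.
Strictly below 4.5: 2. Equal to 4.5: 2.
PR = 2/8 × 100 = 25.0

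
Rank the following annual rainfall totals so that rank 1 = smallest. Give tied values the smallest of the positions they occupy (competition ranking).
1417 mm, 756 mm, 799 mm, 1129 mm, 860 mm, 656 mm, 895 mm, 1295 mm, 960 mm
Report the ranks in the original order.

9, 2, 3, 7, 4, 1, 5, 8, 6

Sorted (ascending): 656, 756, 799, 860, 895, 960, 1129, 1295, 1417
No ties — each value takes its position as its rank.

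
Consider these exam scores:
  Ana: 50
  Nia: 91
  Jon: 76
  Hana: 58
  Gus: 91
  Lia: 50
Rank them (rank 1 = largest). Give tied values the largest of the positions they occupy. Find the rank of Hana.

Sorted (descending): 91, 91, 76, 58, 50, 50
The 2 values of 91 occupy positions 1–2 → each gets rank 2.
The 2 values of 50 occupy positions 5–6 → each gets rank 6.
Hana has value 58 → rank 4.

4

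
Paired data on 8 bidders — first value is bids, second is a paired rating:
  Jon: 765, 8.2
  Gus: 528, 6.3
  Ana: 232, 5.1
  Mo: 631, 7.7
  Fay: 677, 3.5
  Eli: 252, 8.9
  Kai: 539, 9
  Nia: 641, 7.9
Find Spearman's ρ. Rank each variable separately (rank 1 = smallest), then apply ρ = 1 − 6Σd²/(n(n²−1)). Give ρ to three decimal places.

Ranks of variable 1: 8, 3, 1, 5, 7, 2, 4, 6
Ranks of variable 2: 6, 3, 2, 4, 1, 7, 8, 5
d = r₁ − r₂: 2, 0, -1, 1, 6, -5, -4, 1
d²: 4, 0, 1, 1, 36, 25, 16, 1; Σd² = 84
ρ = 1 − 6·84/(8·63) = 1 − 504/504 = 0.000

0.000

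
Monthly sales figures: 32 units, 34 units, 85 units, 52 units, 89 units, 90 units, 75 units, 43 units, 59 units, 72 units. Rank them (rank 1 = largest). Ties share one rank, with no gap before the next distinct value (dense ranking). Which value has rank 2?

89

Sorted (descending): 90, 89, 85, 75, 72, 59, 52, 43, 34, 32
No ties — each value takes its position as its rank.
Rank 2 → value 89.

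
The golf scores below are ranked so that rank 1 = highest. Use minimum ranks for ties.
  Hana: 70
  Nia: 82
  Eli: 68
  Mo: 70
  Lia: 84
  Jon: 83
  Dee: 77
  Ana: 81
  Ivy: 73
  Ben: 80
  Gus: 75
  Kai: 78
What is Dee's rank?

Sorted (descending): 84, 83, 82, 81, 80, 78, 77, 75, 73, 70, 70, 68
The 2 values of 70 occupy positions 10–11 → each gets rank 10.
Dee has value 77 → rank 7.

7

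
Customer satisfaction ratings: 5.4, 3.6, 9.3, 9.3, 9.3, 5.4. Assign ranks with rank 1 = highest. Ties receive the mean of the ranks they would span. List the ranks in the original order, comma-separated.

Sorted (descending): 9.3, 9.3, 9.3, 5.4, 5.4, 3.6
The 3 values of 9.3 occupy positions 1–3 → average rank 2.
The 2 values of 5.4 occupy positions 4–5 → average rank (4+5)/2 = 4.5.

4.5, 6, 2, 2, 2, 4.5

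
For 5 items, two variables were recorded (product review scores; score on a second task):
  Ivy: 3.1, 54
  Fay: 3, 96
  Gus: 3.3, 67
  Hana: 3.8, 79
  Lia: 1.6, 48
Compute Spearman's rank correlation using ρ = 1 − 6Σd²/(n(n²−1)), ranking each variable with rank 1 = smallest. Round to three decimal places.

Ranks of variable 1: 3, 2, 4, 5, 1
Ranks of variable 2: 2, 5, 3, 4, 1
d = r₁ − r₂: 1, -3, 1, 1, 0
d²: 1, 9, 1, 1, 0; Σd² = 12
ρ = 1 − 6·12/(5·24) = 1 − 72/120 = 0.400

0.400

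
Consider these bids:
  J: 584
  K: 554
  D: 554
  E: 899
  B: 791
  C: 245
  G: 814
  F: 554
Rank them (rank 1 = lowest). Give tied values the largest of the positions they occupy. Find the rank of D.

4

Sorted (ascending): 245, 554, 554, 554, 584, 791, 814, 899
The 3 values of 554 occupy positions 2–4 → each gets rank 4.
D has value 554 → rank 4.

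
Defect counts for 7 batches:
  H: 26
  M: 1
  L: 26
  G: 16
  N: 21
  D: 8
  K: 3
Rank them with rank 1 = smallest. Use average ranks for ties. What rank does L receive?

Sorted (ascending): 1, 3, 8, 16, 21, 26, 26
The 2 values of 26 occupy positions 6–7 → average rank (6+7)/2 = 6.5.
L has value 26 → rank 6.5.

6.5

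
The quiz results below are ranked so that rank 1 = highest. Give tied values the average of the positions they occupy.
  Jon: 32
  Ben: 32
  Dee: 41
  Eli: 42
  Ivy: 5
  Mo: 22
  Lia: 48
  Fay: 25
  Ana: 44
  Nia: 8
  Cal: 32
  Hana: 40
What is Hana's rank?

5

Sorted (descending): 48, 44, 42, 41, 40, 32, 32, 32, 25, 22, 8, 5
The 3 values of 32 occupy positions 6–8 → average rank 7.
Hana has value 40 → rank 5.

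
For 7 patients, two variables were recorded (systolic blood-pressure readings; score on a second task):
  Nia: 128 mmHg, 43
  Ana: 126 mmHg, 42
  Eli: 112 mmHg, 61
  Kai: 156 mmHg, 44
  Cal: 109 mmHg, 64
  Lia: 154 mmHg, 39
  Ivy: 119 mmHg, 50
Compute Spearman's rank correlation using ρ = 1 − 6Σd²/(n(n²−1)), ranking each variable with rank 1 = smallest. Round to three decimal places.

-0.750

Ranks of variable 1: 5, 4, 2, 7, 1, 6, 3
Ranks of variable 2: 3, 2, 6, 4, 7, 1, 5
d = r₁ − r₂: 2, 2, -4, 3, -6, 5, -2
d²: 4, 4, 16, 9, 36, 25, 4; Σd² = 98
ρ = 1 − 6·98/(7·48) = 1 − 588/336 = -0.750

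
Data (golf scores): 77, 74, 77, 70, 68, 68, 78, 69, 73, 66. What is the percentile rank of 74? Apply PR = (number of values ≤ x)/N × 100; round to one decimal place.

N = 10.
Strictly below 74: 6. Equal to 74: 1.
PR = 7/10 × 100 = 70.0

70.0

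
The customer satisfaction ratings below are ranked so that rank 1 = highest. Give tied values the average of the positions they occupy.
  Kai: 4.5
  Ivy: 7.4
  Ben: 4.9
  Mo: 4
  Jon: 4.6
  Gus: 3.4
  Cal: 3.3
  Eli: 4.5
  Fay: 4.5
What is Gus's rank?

8

Sorted (descending): 7.4, 4.9, 4.6, 4.5, 4.5, 4.5, 4, 3.4, 3.3
The 3 values of 4.5 occupy positions 4–6 → average rank 5.
Gus has value 3.4 → rank 8.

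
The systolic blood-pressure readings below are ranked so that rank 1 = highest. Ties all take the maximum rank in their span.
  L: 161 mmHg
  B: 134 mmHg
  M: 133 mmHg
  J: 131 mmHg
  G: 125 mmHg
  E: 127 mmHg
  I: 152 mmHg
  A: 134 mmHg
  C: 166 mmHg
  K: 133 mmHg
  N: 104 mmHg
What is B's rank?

5

Sorted (descending): 166, 161, 152, 134, 134, 133, 133, 131, 127, 125, 104
The 2 values of 134 occupy positions 4–5 → each gets rank 5.
The 2 values of 133 occupy positions 6–7 → each gets rank 7.
B has value 134 mmHg → rank 5.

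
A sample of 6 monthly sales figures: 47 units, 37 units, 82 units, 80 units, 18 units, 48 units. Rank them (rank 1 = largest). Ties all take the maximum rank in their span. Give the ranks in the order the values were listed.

4, 5, 1, 2, 6, 3

Sorted (descending): 82, 80, 48, 47, 37, 18
No ties — each value takes its position as its rank.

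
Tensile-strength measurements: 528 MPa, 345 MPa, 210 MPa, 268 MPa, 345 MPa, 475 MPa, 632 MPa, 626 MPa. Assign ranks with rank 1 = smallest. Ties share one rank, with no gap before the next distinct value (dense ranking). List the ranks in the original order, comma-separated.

5, 3, 1, 2, 3, 4, 7, 6

Sorted (ascending): 210, 268, 345, 345, 475, 528, 626, 632
The 2 values of 345 share dense rank 3.
Remaining distinct values take the next consecutive integers.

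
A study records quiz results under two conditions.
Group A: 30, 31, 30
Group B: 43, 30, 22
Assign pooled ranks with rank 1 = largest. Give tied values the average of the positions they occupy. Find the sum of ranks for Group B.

11

Sorted (descending): 43, 31, 30, 30, 30, 22
The 3 values of 30 occupy positions 3–5 → average rank 4.
Group B values → pooled ranks: 43→1, 30→4, 22→6
Rank sum = 1 + 4 + 6 = 11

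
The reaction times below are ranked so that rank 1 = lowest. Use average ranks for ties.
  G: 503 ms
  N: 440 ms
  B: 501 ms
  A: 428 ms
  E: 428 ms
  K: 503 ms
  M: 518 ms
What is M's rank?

7

Sorted (ascending): 428, 428, 440, 501, 503, 503, 518
The 2 values of 428 occupy positions 1–2 → average rank (1+2)/2 = 1.5.
The 2 values of 503 occupy positions 5–6 → average rank (5+6)/2 = 5.5.
M has value 518 ms → rank 7.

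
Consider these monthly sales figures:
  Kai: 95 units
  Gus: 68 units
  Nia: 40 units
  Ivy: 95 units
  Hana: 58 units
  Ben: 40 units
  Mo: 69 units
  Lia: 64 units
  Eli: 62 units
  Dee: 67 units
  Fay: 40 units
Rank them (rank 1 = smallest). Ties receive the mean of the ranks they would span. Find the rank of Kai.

Sorted (ascending): 40, 40, 40, 58, 62, 64, 67, 68, 69, 95, 95
The 3 values of 40 occupy positions 1–3 → average rank 2.
The 2 values of 95 occupy positions 10–11 → average rank (10+11)/2 = 10.5.
Kai has value 95 units → rank 10.5.

10.5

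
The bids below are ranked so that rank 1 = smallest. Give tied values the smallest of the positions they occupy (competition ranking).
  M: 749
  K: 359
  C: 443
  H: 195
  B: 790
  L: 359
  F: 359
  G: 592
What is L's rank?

Sorted (ascending): 195, 359, 359, 359, 443, 592, 749, 790
The 3 values of 359 occupy positions 2–4 → each gets rank 2.
L has value 359 → rank 2.

2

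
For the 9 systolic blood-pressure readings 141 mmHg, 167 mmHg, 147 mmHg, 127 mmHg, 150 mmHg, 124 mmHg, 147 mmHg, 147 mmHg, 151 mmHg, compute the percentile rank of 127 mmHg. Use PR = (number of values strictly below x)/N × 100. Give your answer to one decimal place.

11.1

N = 9.
Strictly below 127: 1. Equal to 127: 1.
PR = 1/9 × 100 = 11.1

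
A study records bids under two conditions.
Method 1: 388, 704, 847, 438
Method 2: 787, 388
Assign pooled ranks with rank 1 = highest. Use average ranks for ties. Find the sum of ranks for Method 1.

Sorted (descending): 847, 787, 704, 438, 388, 388
The 2 values of 388 occupy positions 5–6 → average rank (5+6)/2 = 5.5.
Method 1 values → pooled ranks: 388→5.5, 704→3, 847→1, 438→4
Rank sum = 5.5 + 3 + 1 + 4 = 13.5

13.5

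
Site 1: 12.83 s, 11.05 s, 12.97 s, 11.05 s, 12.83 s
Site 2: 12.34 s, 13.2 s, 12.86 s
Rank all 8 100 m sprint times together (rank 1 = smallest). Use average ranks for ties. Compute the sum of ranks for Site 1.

Sorted (ascending): 11.05, 11.05, 12.34, 12.83, 12.83, 12.86, 12.97, 13.2
The 2 values of 11.05 occupy positions 1–2 → average rank (1+2)/2 = 1.5.
The 2 values of 12.83 occupy positions 4–5 → average rank (4+5)/2 = 4.5.
Site 1 values → pooled ranks: 12.83→4.5, 11.05→1.5, 12.97→7, 11.05→1.5, 12.83→4.5
Rank sum = 4.5 + 1.5 + 7 + 1.5 + 4.5 = 19

19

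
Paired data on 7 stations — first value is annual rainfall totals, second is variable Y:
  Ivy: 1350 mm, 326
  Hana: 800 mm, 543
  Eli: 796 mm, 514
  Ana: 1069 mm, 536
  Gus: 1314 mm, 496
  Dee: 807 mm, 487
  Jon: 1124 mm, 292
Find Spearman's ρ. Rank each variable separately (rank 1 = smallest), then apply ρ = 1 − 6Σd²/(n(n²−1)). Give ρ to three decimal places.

-0.607

Ranks of variable 1: 7, 2, 1, 4, 6, 3, 5
Ranks of variable 2: 2, 7, 5, 6, 4, 3, 1
d = r₁ − r₂: 5, -5, -4, -2, 2, 0, 4
d²: 25, 25, 16, 4, 4, 0, 16; Σd² = 90
ρ = 1 − 6·90/(7·48) = 1 − 540/336 = -0.607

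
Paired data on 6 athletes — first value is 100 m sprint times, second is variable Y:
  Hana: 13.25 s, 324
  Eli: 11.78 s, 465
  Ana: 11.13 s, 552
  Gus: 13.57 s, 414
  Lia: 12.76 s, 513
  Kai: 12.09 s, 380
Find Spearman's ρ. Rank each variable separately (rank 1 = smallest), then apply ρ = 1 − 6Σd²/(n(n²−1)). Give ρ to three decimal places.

-0.600

Ranks of variable 1: 5, 2, 1, 6, 4, 3
Ranks of variable 2: 1, 4, 6, 3, 5, 2
d = r₁ − r₂: 4, -2, -5, 3, -1, 1
d²: 16, 4, 25, 9, 1, 1; Σd² = 56
ρ = 1 − 6·56/(6·35) = 1 − 336/210 = -0.600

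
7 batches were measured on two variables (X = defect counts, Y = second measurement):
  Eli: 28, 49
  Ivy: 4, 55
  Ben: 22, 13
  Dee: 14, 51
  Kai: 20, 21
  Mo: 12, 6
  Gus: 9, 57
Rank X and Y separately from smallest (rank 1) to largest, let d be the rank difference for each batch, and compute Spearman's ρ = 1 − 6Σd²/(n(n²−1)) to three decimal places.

Ranks of variable 1: 7, 1, 6, 4, 5, 3, 2
Ranks of variable 2: 4, 6, 2, 5, 3, 1, 7
d = r₁ − r₂: 3, -5, 4, -1, 2, 2, -5
d²: 9, 25, 16, 1, 4, 4, 25; Σd² = 84
ρ = 1 − 6·84/(7·48) = 1 − 504/336 = -0.500

-0.500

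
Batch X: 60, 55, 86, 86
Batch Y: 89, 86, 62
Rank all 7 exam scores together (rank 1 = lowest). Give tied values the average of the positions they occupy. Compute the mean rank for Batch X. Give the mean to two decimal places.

3.25

Sorted (ascending): 55, 60, 62, 86, 86, 86, 89
The 3 values of 86 occupy positions 4–6 → average rank 5.
Batch X values → pooled ranks: 60→2, 55→1, 86→5, 86→5
Mean rank = (2 + 1 + 5 + 5) / 4 = 3.25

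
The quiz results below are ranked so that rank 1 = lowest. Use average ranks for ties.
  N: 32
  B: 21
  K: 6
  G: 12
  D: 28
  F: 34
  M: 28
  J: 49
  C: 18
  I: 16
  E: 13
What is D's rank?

7.5

Sorted (ascending): 6, 12, 13, 16, 18, 21, 28, 28, 32, 34, 49
The 2 values of 28 occupy positions 7–8 → average rank (7+8)/2 = 7.5.
D has value 28 → rank 7.5.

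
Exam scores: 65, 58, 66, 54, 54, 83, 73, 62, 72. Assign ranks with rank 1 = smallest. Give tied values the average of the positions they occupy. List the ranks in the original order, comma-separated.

5, 3, 6, 1.5, 1.5, 9, 8, 4, 7

Sorted (ascending): 54, 54, 58, 62, 65, 66, 72, 73, 83
The 2 values of 54 occupy positions 1–2 → average rank (1+2)/2 = 1.5.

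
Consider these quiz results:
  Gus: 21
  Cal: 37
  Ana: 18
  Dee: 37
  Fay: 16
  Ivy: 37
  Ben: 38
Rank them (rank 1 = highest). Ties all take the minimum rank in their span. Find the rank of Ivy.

2

Sorted (descending): 38, 37, 37, 37, 21, 18, 16
The 3 values of 37 occupy positions 2–4 → each gets rank 2.
Ivy has value 37 → rank 2.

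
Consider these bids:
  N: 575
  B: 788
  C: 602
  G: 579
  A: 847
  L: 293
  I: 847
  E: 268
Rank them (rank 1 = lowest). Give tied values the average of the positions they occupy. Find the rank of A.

7.5

Sorted (ascending): 268, 293, 575, 579, 602, 788, 847, 847
The 2 values of 847 occupy positions 7–8 → average rank (7+8)/2 = 7.5.
A has value 847 → rank 7.5.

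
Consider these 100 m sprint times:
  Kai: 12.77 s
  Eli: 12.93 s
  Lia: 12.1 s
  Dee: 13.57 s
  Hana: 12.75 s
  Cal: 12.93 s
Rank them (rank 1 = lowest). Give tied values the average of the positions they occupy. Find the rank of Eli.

4.5

Sorted (ascending): 12.1, 12.75, 12.77, 12.93, 12.93, 13.57
The 2 values of 12.93 occupy positions 4–5 → average rank (4+5)/2 = 4.5.
Eli has value 12.93 s → rank 4.5.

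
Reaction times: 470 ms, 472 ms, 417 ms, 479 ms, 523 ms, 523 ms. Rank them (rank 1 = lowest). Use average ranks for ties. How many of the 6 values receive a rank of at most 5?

4

Sorted (ascending): 417, 470, 472, 479, 523, 523
The 2 values of 523 occupy positions 5–6 → average rank (5+6)/2 = 5.5.
Ranks ≤ 5: {1, 2, 3, 4} → 4 values.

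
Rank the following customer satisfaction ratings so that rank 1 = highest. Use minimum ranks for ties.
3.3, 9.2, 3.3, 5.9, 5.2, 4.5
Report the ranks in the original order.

Sorted (descending): 9.2, 5.9, 5.2, 4.5, 3.3, 3.3
The 2 values of 3.3 occupy positions 5–6 → each gets rank 5.

5, 1, 5, 2, 3, 4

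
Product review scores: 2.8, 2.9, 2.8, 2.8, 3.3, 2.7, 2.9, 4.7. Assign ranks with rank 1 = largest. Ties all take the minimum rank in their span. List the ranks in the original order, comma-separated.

5, 3, 5, 5, 2, 8, 3, 1

Sorted (descending): 4.7, 3.3, 2.9, 2.9, 2.8, 2.8, 2.8, 2.7
The 2 values of 2.9 occupy positions 3–4 → each gets rank 3.
The 3 values of 2.8 occupy positions 5–7 → each gets rank 5.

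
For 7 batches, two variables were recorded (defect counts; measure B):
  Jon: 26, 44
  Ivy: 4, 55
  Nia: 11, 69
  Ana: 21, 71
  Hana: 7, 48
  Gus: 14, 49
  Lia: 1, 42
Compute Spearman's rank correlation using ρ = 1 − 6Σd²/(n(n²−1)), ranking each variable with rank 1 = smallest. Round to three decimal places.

0.286

Ranks of variable 1: 7, 2, 4, 6, 3, 5, 1
Ranks of variable 2: 2, 5, 6, 7, 3, 4, 1
d = r₁ − r₂: 5, -3, -2, -1, 0, 1, 0
d²: 25, 9, 4, 1, 0, 1, 0; Σd² = 40
ρ = 1 − 6·40/(7·48) = 1 − 240/336 = 0.286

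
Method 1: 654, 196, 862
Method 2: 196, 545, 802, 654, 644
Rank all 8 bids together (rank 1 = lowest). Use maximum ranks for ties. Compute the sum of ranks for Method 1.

16

Sorted (ascending): 196, 196, 545, 644, 654, 654, 802, 862
The 2 values of 196 occupy positions 1–2 → each gets rank 2.
The 2 values of 654 occupy positions 5–6 → each gets rank 6.
Method 1 values → pooled ranks: 654→6, 196→2, 862→8
Rank sum = 6 + 2 + 8 = 16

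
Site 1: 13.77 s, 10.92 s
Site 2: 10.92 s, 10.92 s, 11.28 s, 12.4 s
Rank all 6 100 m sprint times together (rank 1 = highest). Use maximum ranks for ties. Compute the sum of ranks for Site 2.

17

Sorted (descending): 13.77, 12.4, 11.28, 10.92, 10.92, 10.92
The 3 values of 10.92 occupy positions 4–6 → each gets rank 6.
Site 2 values → pooled ranks: 10.92→6, 10.92→6, 11.28→3, 12.4→2
Rank sum = 6 + 6 + 3 + 2 = 17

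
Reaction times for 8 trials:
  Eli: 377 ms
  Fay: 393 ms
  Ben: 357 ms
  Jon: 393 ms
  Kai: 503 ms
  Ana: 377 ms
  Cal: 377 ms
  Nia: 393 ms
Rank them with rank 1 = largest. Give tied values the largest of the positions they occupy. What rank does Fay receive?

Sorted (descending): 503, 393, 393, 393, 377, 377, 377, 357
The 3 values of 393 occupy positions 2–4 → each gets rank 4.
The 3 values of 377 occupy positions 5–7 → each gets rank 7.
Fay has value 393 ms → rank 4.

4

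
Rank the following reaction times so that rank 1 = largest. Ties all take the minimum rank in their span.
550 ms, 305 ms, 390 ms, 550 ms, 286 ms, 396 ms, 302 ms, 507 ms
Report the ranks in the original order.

Sorted (descending): 550, 550, 507, 396, 390, 305, 302, 286
The 2 values of 550 occupy positions 1–2 → each gets rank 1.

1, 6, 5, 1, 8, 4, 7, 3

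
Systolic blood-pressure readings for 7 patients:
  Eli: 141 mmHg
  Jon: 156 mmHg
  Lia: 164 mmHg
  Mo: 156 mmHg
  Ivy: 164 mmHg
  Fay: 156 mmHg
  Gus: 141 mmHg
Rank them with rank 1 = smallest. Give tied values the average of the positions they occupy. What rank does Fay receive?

4

Sorted (ascending): 141, 141, 156, 156, 156, 164, 164
The 2 values of 141 occupy positions 1–2 → average rank (1+2)/2 = 1.5.
The 3 values of 156 occupy positions 3–5 → average rank 4.
The 2 values of 164 occupy positions 6–7 → average rank (6+7)/2 = 6.5.
Fay has value 156 mmHg → rank 4.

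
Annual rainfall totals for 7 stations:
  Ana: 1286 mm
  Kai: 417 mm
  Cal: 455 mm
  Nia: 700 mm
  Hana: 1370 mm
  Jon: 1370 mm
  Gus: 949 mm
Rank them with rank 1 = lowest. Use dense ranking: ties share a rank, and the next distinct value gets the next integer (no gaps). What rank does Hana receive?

6

Sorted (ascending): 417, 455, 700, 949, 1286, 1370, 1370
The 2 values of 1370 share dense rank 6.
Remaining distinct values take the next consecutive integers.
Hana has value 1370 mm → rank 6.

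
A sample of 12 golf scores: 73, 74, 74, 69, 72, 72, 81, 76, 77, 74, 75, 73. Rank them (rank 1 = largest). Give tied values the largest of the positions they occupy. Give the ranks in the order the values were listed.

Sorted (descending): 81, 77, 76, 75, 74, 74, 74, 73, 73, 72, 72, 69
The 3 values of 74 occupy positions 5–7 → each gets rank 7.
The 2 values of 73 occupy positions 8–9 → each gets rank 9.
The 2 values of 72 occupy positions 10–11 → each gets rank 11.

9, 7, 7, 12, 11, 11, 1, 3, 2, 7, 4, 9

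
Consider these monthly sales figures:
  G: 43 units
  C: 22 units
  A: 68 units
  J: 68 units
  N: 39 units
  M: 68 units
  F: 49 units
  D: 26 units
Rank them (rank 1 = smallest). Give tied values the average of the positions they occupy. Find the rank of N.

Sorted (ascending): 22, 26, 39, 43, 49, 68, 68, 68
The 3 values of 68 occupy positions 6–8 → average rank 7.
N has value 39 units → rank 3.

3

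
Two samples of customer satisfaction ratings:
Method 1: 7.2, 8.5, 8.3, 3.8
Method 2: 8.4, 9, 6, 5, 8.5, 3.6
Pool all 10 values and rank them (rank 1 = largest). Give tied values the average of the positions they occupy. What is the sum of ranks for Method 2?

32.5

Sorted (descending): 9, 8.5, 8.5, 8.4, 8.3, 7.2, 6, 5, 3.8, 3.6
The 2 values of 8.5 occupy positions 2–3 → average rank (2+3)/2 = 2.5.
Method 2 values → pooled ranks: 8.4→4, 9→1, 6→7, 5→8, 8.5→2.5, 3.6→10
Rank sum = 4 + 1 + 7 + 8 + 2.5 + 10 = 32.5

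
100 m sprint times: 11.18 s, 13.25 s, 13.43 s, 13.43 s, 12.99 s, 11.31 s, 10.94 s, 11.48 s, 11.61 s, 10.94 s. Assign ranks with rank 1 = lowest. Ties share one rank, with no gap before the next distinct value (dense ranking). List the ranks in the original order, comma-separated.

2, 7, 8, 8, 6, 3, 1, 4, 5, 1

Sorted (ascending): 10.94, 10.94, 11.18, 11.31, 11.48, 11.61, 12.99, 13.25, 13.43, 13.43
The 2 values of 10.94 share dense rank 1.
The 2 values of 13.43 share dense rank 8.
Remaining distinct values take the next consecutive integers.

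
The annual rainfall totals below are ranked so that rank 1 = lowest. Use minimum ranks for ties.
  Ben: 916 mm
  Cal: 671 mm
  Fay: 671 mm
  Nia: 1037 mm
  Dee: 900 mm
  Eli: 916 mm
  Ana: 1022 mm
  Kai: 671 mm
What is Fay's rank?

Sorted (ascending): 671, 671, 671, 900, 916, 916, 1022, 1037
The 3 values of 671 occupy positions 1–3 → each gets rank 1.
The 2 values of 916 occupy positions 5–6 → each gets rank 5.
Fay has value 671 mm → rank 1.

1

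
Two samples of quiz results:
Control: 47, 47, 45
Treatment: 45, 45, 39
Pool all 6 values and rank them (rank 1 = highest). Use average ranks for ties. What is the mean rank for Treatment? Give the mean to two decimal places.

Sorted (descending): 47, 47, 45, 45, 45, 39
The 2 values of 47 occupy positions 1–2 → average rank (1+2)/2 = 1.5.
The 3 values of 45 occupy positions 3–5 → average rank 4.
Treatment values → pooled ranks: 45→4, 45→4, 39→6
Mean rank = (4 + 4 + 6) / 3 = 4.67

4.67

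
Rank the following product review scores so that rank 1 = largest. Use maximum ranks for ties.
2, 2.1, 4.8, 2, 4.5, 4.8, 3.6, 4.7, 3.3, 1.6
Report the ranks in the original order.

9, 7, 2, 9, 4, 2, 5, 3, 6, 10

Sorted (descending): 4.8, 4.8, 4.7, 4.5, 3.6, 3.3, 2.1, 2, 2, 1.6
The 2 values of 4.8 occupy positions 1–2 → each gets rank 2.
The 2 values of 2 occupy positions 8–9 → each gets rank 9.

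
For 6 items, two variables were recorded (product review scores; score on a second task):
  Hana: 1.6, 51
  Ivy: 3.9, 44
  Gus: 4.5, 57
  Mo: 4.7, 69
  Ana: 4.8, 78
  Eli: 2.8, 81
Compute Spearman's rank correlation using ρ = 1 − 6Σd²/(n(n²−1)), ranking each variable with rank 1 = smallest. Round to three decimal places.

Ranks of variable 1: 1, 3, 4, 5, 6, 2
Ranks of variable 2: 2, 1, 3, 4, 5, 6
d = r₁ − r₂: -1, 2, 1, 1, 1, -4
d²: 1, 4, 1, 1, 1, 16; Σd² = 24
ρ = 1 − 6·24/(6·35) = 1 − 144/210 = 0.314

0.314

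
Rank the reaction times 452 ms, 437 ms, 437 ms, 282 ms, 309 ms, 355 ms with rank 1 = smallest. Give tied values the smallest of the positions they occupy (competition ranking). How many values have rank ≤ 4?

5

Sorted (ascending): 282, 309, 355, 437, 437, 452
The 2 values of 437 occupy positions 4–5 → each gets rank 4.
Ranks ≤ 4: {1, 2, 3, 4, 4} → 5 values.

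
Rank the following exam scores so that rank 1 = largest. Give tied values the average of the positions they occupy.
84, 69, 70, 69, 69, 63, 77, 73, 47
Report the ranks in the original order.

Sorted (descending): 84, 77, 73, 70, 69, 69, 69, 63, 47
The 3 values of 69 occupy positions 5–7 → average rank 6.

1, 6, 4, 6, 6, 8, 2, 3, 9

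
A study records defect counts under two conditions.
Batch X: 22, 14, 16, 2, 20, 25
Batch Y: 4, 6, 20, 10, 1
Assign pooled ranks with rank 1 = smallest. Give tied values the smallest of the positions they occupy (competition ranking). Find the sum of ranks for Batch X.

Sorted (ascending): 1, 2, 4, 6, 10, 14, 16, 20, 20, 22, 25
The 2 values of 20 occupy positions 8–9 → each gets rank 8.
Batch X values → pooled ranks: 22→10, 14→6, 16→7, 2→2, 20→8, 25→11
Rank sum = 10 + 6 + 7 + 2 + 8 + 11 = 44

44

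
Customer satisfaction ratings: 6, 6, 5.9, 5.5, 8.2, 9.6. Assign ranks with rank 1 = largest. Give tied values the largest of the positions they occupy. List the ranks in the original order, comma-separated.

Sorted (descending): 9.6, 8.2, 6, 6, 5.9, 5.5
The 2 values of 6 occupy positions 3–4 → each gets rank 4.

4, 4, 5, 6, 2, 1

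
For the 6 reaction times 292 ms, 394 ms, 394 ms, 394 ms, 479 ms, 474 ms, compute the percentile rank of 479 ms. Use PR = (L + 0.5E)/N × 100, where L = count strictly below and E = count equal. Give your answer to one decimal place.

91.7

N = 6.
Strictly below 479: 5. Equal to 479: 1.
PR = (5 + 0.5·1)/6 × 100 = 91.7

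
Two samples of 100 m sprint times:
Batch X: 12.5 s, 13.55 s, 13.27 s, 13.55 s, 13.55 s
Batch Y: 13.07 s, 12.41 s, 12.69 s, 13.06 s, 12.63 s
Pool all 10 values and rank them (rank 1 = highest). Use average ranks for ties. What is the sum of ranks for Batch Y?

Sorted (descending): 13.55, 13.55, 13.55, 13.27, 13.07, 13.06, 12.69, 12.63, 12.5, 12.41
The 3 values of 13.55 occupy positions 1–3 → average rank 2.
Batch Y values → pooled ranks: 13.07→5, 12.41→10, 12.69→7, 13.06→6, 12.63→8
Rank sum = 5 + 10 + 7 + 6 + 8 = 36

36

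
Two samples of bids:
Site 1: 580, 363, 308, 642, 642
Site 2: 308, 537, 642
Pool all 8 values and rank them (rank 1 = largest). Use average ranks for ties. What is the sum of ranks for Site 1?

21.5

Sorted (descending): 642, 642, 642, 580, 537, 363, 308, 308
The 3 values of 642 occupy positions 1–3 → average rank 2.
The 2 values of 308 occupy positions 7–8 → average rank (7+8)/2 = 7.5.
Site 1 values → pooled ranks: 580→4, 363→6, 308→7.5, 642→2, 642→2
Rank sum = 4 + 6 + 7.5 + 2 + 2 = 21.5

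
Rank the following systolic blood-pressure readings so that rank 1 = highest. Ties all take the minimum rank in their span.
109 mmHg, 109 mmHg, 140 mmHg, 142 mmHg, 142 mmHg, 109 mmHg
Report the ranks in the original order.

4, 4, 3, 1, 1, 4

Sorted (descending): 142, 142, 140, 109, 109, 109
The 2 values of 142 occupy positions 1–2 → each gets rank 1.
The 3 values of 109 occupy positions 4–6 → each gets rank 4.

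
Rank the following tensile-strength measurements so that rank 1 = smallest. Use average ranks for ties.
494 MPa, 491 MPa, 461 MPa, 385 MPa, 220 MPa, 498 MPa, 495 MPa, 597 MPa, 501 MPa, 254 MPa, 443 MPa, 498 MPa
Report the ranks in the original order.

7, 6, 5, 3, 1, 9.5, 8, 12, 11, 2, 4, 9.5

Sorted (ascending): 220, 254, 385, 443, 461, 491, 494, 495, 498, 498, 501, 597
The 2 values of 498 occupy positions 9–10 → average rank (9+10)/2 = 9.5.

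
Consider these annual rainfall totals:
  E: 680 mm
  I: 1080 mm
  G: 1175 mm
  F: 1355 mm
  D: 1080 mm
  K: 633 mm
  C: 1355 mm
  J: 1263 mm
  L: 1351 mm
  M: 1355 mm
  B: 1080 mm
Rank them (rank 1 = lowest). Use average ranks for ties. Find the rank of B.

Sorted (ascending): 633, 680, 1080, 1080, 1080, 1175, 1263, 1351, 1355, 1355, 1355
The 3 values of 1080 occupy positions 3–5 → average rank 4.
The 3 values of 1355 occupy positions 9–11 → average rank 10.
B has value 1080 mm → rank 4.

4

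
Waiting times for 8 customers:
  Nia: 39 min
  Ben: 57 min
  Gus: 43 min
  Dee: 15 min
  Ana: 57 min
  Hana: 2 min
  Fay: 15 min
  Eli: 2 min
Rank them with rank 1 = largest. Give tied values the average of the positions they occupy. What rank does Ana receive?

Sorted (descending): 57, 57, 43, 39, 15, 15, 2, 2
The 2 values of 57 occupy positions 1–2 → average rank (1+2)/2 = 1.5.
The 2 values of 15 occupy positions 5–6 → average rank (5+6)/2 = 5.5.
The 2 values of 2 occupy positions 7–8 → average rank (7+8)/2 = 7.5.
Ana has value 57 min → rank 1.5.

1.5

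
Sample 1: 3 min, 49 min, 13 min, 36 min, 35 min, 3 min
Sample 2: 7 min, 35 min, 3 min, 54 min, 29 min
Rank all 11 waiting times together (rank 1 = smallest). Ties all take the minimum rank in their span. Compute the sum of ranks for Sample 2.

29

Sorted (ascending): 3, 3, 3, 7, 13, 29, 35, 35, 36, 49, 54
The 3 values of 3 occupy positions 1–3 → each gets rank 1.
The 2 values of 35 occupy positions 7–8 → each gets rank 7.
Sample 2 values → pooled ranks: 7→4, 35→7, 3→1, 54→11, 29→6
Rank sum = 4 + 7 + 1 + 11 + 6 = 29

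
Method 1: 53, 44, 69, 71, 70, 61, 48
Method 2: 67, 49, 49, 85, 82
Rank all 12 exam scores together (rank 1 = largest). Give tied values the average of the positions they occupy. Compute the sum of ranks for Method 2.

Sorted (descending): 85, 82, 71, 70, 69, 67, 61, 53, 49, 49, 48, 44
The 2 values of 49 occupy positions 9–10 → average rank (9+10)/2 = 9.5.
Method 2 values → pooled ranks: 67→6, 49→9.5, 49→9.5, 85→1, 82→2
Rank sum = 6 + 9.5 + 9.5 + 1 + 2 = 28

28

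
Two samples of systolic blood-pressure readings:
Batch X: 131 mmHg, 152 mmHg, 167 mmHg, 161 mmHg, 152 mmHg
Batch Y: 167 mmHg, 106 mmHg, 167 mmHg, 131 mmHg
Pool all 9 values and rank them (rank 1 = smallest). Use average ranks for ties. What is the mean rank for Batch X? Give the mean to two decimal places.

5.10

Sorted (ascending): 106, 131, 131, 152, 152, 161, 167, 167, 167
The 2 values of 131 occupy positions 2–3 → average rank (2+3)/2 = 2.5.
The 2 values of 152 occupy positions 4–5 → average rank (4+5)/2 = 4.5.
The 3 values of 167 occupy positions 7–9 → average rank 8.
Batch X values → pooled ranks: 131→2.5, 152→4.5, 167→8, 161→6, 152→4.5
Mean rank = (2.5 + 4.5 + 8 + 6 + 4.5) / 5 = 5.10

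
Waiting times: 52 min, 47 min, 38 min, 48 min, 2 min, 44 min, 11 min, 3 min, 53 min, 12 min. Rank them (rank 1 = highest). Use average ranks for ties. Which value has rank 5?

44

Sorted (descending): 53, 52, 48, 47, 44, 38, 12, 11, 3, 2
No ties — each value takes its position as its rank.
Rank 5 → value 44.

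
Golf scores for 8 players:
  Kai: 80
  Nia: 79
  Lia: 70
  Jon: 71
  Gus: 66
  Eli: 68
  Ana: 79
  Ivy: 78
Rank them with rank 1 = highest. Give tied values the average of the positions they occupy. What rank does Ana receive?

Sorted (descending): 80, 79, 79, 78, 71, 70, 68, 66
The 2 values of 79 occupy positions 2–3 → average rank (2+3)/2 = 2.5.
Ana has value 79 → rank 2.5.

2.5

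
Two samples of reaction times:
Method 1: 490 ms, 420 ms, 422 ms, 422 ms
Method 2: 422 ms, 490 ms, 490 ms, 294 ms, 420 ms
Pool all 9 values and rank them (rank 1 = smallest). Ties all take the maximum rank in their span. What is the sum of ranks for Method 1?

Sorted (ascending): 294, 420, 420, 422, 422, 422, 490, 490, 490
The 2 values of 420 occupy positions 2–3 → each gets rank 3.
The 3 values of 422 occupy positions 4–6 → each gets rank 6.
The 3 values of 490 occupy positions 7–9 → each gets rank 9.
Method 1 values → pooled ranks: 490→9, 420→3, 422→6, 422→6
Rank sum = 9 + 3 + 6 + 6 = 24

24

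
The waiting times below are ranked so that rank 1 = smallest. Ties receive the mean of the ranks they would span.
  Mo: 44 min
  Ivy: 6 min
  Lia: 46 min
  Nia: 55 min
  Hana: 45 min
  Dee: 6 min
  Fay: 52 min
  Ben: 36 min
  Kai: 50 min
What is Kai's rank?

7

Sorted (ascending): 6, 6, 36, 44, 45, 46, 50, 52, 55
The 2 values of 6 occupy positions 1–2 → average rank (1+2)/2 = 1.5.
Kai has value 50 min → rank 7.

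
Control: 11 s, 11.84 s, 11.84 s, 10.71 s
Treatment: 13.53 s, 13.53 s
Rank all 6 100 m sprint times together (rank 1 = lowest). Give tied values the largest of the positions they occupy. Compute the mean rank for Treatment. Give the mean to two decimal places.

Sorted (ascending): 10.71, 11, 11.84, 11.84, 13.53, 13.53
The 2 values of 11.84 occupy positions 3–4 → each gets rank 4.
The 2 values of 13.53 occupy positions 5–6 → each gets rank 6.
Treatment values → pooled ranks: 13.53→6, 13.53→6
Mean rank = (6 + 6) / 2 = 6.00

6.00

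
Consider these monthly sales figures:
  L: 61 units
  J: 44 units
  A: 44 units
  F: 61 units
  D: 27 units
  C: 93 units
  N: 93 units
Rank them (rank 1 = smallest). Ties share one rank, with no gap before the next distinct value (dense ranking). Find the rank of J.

2

Sorted (ascending): 27, 44, 44, 61, 61, 93, 93
The 2 values of 44 share dense rank 2.
The 2 values of 61 share dense rank 3.
The 2 values of 93 share dense rank 4.
Remaining distinct values take the next consecutive integers.
J has value 44 units → rank 2.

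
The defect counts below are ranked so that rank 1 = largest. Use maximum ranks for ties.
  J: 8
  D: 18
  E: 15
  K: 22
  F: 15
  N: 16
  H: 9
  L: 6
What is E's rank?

5

Sorted (descending): 22, 18, 16, 15, 15, 9, 8, 6
The 2 values of 15 occupy positions 4–5 → each gets rank 5.
E has value 15 → rank 5.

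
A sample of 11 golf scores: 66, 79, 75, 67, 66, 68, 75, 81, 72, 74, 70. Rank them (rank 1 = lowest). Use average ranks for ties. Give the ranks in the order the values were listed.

Sorted (ascending): 66, 66, 67, 68, 70, 72, 74, 75, 75, 79, 81
The 2 values of 66 occupy positions 1–2 → average rank (1+2)/2 = 1.5.
The 2 values of 75 occupy positions 8–9 → average rank (8+9)/2 = 8.5.

1.5, 10, 8.5, 3, 1.5, 4, 8.5, 11, 6, 7, 5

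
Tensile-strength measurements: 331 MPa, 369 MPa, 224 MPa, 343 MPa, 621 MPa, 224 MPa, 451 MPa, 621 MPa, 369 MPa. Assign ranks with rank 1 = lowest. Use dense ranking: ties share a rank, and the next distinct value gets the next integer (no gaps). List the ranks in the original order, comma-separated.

2, 4, 1, 3, 6, 1, 5, 6, 4

Sorted (ascending): 224, 224, 331, 343, 369, 369, 451, 621, 621
The 2 values of 224 share dense rank 1.
The 2 values of 369 share dense rank 4.
The 2 values of 621 share dense rank 6.
Remaining distinct values take the next consecutive integers.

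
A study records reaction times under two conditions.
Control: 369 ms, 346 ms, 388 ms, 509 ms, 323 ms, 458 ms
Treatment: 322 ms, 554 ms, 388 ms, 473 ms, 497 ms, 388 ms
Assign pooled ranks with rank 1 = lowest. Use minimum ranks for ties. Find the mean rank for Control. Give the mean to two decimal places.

5.50

Sorted (ascending): 322, 323, 346, 369, 388, 388, 388, 458, 473, 497, 509, 554
The 3 values of 388 occupy positions 5–7 → each gets rank 5.
Control values → pooled ranks: 369→4, 346→3, 388→5, 509→11, 323→2, 458→8
Mean rank = (4 + 3 + 5 + 11 + 2 + 8) / 6 = 5.50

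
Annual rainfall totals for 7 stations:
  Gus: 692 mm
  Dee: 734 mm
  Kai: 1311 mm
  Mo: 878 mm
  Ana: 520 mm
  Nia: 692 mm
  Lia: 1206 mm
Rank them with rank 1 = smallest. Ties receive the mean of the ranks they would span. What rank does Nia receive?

Sorted (ascending): 520, 692, 692, 734, 878, 1206, 1311
The 2 values of 692 occupy positions 2–3 → average rank (2+3)/2 = 2.5.
Nia has value 692 mm → rank 2.5.

2.5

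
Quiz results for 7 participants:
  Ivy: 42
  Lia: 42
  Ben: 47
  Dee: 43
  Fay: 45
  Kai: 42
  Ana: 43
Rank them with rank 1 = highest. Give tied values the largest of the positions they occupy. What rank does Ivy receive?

7

Sorted (descending): 47, 45, 43, 43, 42, 42, 42
The 2 values of 43 occupy positions 3–4 → each gets rank 4.
The 3 values of 42 occupy positions 5–7 → each gets rank 7.
Ivy has value 42 → rank 7.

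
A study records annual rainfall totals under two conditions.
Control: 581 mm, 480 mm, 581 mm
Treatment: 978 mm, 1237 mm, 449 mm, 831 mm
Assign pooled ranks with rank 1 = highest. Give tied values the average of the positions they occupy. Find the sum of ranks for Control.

15

Sorted (descending): 1237, 978, 831, 581, 581, 480, 449
The 2 values of 581 occupy positions 4–5 → average rank (4+5)/2 = 4.5.
Control values → pooled ranks: 581→4.5, 480→6, 581→4.5
Rank sum = 4.5 + 6 + 4.5 = 15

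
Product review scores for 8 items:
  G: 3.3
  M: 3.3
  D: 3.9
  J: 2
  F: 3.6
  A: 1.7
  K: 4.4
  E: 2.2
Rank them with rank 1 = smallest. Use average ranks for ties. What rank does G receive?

4.5

Sorted (ascending): 1.7, 2, 2.2, 3.3, 3.3, 3.6, 3.9, 4.4
The 2 values of 3.3 occupy positions 4–5 → average rank (4+5)/2 = 4.5.
G has value 3.3 → rank 4.5.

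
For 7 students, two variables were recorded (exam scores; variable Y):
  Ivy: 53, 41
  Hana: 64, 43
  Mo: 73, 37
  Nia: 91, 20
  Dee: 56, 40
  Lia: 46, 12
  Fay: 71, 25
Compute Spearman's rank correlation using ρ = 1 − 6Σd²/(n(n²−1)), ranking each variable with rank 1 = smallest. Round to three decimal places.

-0.107

Ranks of variable 1: 2, 4, 6, 7, 3, 1, 5
Ranks of variable 2: 6, 7, 4, 2, 5, 1, 3
d = r₁ − r₂: -4, -3, 2, 5, -2, 0, 2
d²: 16, 9, 4, 25, 4, 0, 4; Σd² = 62
ρ = 1 − 6·62/(7·48) = 1 − 372/336 = -0.107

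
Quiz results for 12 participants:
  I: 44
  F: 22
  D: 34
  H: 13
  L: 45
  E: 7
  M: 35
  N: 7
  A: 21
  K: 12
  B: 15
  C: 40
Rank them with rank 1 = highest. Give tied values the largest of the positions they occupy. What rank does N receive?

12

Sorted (descending): 45, 44, 40, 35, 34, 22, 21, 15, 13, 12, 7, 7
The 2 values of 7 occupy positions 11–12 → each gets rank 12.
N has value 7 → rank 12.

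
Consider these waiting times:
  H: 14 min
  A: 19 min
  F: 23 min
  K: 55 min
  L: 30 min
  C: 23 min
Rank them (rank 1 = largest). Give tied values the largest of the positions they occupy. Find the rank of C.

4

Sorted (descending): 55, 30, 23, 23, 19, 14
The 2 values of 23 occupy positions 3–4 → each gets rank 4.
C has value 23 min → rank 4.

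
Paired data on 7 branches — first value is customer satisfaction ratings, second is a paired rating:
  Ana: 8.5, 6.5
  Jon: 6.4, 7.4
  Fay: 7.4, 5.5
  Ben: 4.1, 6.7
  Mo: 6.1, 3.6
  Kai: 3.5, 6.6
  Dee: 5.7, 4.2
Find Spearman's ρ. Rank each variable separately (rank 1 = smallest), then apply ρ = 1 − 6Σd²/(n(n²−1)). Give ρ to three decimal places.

-0.143

Ranks of variable 1: 7, 5, 6, 2, 4, 1, 3
Ranks of variable 2: 4, 7, 3, 6, 1, 5, 2
d = r₁ − r₂: 3, -2, 3, -4, 3, -4, 1
d²: 9, 4, 9, 16, 9, 16, 1; Σd² = 64
ρ = 1 − 6·64/(7·48) = 1 − 384/336 = -0.143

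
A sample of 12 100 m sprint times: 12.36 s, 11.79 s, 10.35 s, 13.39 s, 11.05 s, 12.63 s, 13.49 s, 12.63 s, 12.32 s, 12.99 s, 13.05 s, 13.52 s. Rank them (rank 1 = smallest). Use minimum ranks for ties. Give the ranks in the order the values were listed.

Sorted (ascending): 10.35, 11.05, 11.79, 12.32, 12.36, 12.63, 12.63, 12.99, 13.05, 13.39, 13.49, 13.52
The 2 values of 12.63 occupy positions 6–7 → each gets rank 6.

5, 3, 1, 10, 2, 6, 11, 6, 4, 8, 9, 12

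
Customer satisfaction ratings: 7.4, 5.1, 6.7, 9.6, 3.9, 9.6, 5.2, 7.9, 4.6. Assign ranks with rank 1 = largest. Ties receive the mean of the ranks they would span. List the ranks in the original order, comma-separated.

4, 7, 5, 1.5, 9, 1.5, 6, 3, 8

Sorted (descending): 9.6, 9.6, 7.9, 7.4, 6.7, 5.2, 5.1, 4.6, 3.9
The 2 values of 9.6 occupy positions 1–2 → average rank (1+2)/2 = 1.5.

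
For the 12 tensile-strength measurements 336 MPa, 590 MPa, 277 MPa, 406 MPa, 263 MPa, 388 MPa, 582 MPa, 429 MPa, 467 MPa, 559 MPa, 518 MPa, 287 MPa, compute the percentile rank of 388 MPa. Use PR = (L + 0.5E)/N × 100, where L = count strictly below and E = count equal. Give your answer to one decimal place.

N = 12.
Strictly below 388: 4. Equal to 388: 1.
PR = (4 + 0.5·1)/12 × 100 = 37.5

37.5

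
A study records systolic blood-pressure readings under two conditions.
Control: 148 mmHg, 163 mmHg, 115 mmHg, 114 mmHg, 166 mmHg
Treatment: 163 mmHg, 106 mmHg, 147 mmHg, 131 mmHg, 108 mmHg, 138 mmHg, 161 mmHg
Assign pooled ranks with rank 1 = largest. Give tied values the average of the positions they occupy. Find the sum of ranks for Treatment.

50.5

Sorted (descending): 166, 163, 163, 161, 148, 147, 138, 131, 115, 114, 108, 106
The 2 values of 163 occupy positions 2–3 → average rank (2+3)/2 = 2.5.
Treatment values → pooled ranks: 163→2.5, 106→12, 147→6, 131→8, 108→11, 138→7, 161→4
Rank sum = 2.5 + 12 + 6 + 8 + 11 + 7 + 4 = 50.5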